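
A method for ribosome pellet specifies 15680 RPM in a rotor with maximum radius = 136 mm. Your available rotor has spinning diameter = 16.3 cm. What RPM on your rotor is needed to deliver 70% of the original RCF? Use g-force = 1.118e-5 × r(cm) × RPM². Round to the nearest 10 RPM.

≈ 16950 RPM

Original rotor: r = 136 mm = 13.6 cm
RCF = 1.118 × 10⁻⁵ × r × N²
RCF_original = 1.118 × 10⁻⁵ × 13.6 × (15680)² = 1.118 × 10⁻⁵ × 13.6 × 245,862,400 ≈ 37,382.9 × g
Target RCF = 0.7 × 37,382.9 ≈ 26,168 × g
Your rotor: r = 16.3 / 2 = 8.15 cm
26,168 = 1.118 × 10⁻⁵ × 8.15 × N²
N² = 26,168 / (9.1117 × 10⁻⁵) = 287,191,194
N ≈ √287,191,194 ≈ 16,946.7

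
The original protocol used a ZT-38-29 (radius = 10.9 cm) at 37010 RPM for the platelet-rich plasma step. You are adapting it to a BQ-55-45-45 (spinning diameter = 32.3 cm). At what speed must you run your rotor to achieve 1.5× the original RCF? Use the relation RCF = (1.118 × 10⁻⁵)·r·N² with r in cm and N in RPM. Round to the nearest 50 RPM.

37250 RPM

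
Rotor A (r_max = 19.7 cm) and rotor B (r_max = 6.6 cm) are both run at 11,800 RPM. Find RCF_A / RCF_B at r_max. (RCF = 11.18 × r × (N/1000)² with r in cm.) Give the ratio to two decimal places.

2.98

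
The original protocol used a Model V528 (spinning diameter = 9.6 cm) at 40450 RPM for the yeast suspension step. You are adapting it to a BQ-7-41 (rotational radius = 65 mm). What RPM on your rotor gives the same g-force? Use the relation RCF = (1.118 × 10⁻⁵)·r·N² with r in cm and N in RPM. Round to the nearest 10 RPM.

≈ 34760 RPM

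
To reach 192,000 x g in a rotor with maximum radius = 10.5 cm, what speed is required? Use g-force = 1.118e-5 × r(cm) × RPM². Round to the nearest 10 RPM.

N ≈ 40440 RPM

192,000 = 1.118 × 10⁻⁵ × 10.5 × N²
N² = 192,000 / (11.739 × 10⁻⁵) = 1,635,573,729
N ≈ √1,635,573,729 ≈ 40,442.2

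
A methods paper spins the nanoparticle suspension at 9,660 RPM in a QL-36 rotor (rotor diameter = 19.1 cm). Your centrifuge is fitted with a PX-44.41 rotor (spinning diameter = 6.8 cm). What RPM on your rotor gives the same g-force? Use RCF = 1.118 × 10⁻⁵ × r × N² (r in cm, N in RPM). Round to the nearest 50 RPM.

≈ 16200 RPM

Original rotor: r = 19.1 / 2 = 9.55 cm
RCF = 1.118 × 10⁻⁵ × r × N²
RCF_original = 1.118 × 10⁻⁵ × 9.55 × (9660)² = 1.118 × 10⁻⁵ × 9.55 × 93,315,600 ≈ 9,963.2 × g
Your rotor: r = 6.8 / 2 = 3.4 cm
9,963.2 = 1.118 × 10⁻⁵ × 3.4 × N²
N² = 9,963.2 / (3.8012 × 10⁻⁵) = 262,106,703
N ≈ √262,106,703 ≈ 16,189.7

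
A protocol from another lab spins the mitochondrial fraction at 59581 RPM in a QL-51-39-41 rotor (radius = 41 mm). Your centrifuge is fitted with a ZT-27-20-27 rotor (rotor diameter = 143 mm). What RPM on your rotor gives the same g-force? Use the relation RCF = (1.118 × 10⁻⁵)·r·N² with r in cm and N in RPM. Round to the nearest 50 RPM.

≈ 45100 RPM

Original rotor: r = 41 mm = 4.1 cm
RCF_original = 1.118 × 10⁻⁵ × 4.1 × (59581)² = 1.118 × 10⁻⁵ × 4.1 × 3,549,895,561 ≈ 162,720.1 × g
Your rotor: r = 143 mm / 2 = 71.5 mm = 7.15 cm
162,720.1 = 1.118 × 10⁻⁵ × 7.15 × N²
N² = 162,720.1 / (7.9937 × 10⁻⁵) = 2,035,604,288
N ≈ √2,035,604,288 ≈ 45,117.7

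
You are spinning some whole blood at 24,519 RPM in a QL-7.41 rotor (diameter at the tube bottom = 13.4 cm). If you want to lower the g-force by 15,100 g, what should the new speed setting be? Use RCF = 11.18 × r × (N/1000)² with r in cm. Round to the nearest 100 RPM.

N₂ ≈ 20000 RPM

r = 13.4 / 2 = 6.7 cm
Current RCF = 11.18 × 6.7 × (24.519)² = 11.18 × 6.7 × 601.181361 ≈ 45,032.1 × g
Target RCF = 45,032.1 − 15,100 = 29,932.1 × g
(N/1000)² = 29,932.1 / 74.906 = 399.5955
N = 1000 × √399.5955 ≈ 19,989.9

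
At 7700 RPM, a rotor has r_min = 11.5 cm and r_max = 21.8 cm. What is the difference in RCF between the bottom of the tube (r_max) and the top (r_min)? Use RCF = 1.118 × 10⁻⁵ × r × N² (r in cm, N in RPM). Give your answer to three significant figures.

6830 g

ΔRCF = 1.118 × 10⁻⁵ × (r_max − r_min) × N² = 1.118 × 10⁻⁵ × 10.3 × 59,290,000 ≈ 6,827.5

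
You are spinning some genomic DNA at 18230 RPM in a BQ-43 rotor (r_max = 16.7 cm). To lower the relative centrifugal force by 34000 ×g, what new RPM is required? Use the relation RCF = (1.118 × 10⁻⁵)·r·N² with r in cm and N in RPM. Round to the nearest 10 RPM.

12260 RPM

Current RCF = 1.118 × 10⁻⁵ × 16.7 × (18230)² = 1.118 × 10⁻⁵ × 16.7 × 332,332,900 ≈ 62,048.5 × g
Target RCF = 62,048.5 − 34,000 = 28,048.5 × g
N² = 28,048.5 / (18.6706 × 10⁻⁵) = 150,228,166
N ≈ √150,228,166 ≈ 12,256.8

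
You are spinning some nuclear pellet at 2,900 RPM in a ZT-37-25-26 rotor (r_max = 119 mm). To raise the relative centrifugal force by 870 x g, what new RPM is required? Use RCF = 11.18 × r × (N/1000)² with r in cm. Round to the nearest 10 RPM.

N₂ ≈ 3870 RPM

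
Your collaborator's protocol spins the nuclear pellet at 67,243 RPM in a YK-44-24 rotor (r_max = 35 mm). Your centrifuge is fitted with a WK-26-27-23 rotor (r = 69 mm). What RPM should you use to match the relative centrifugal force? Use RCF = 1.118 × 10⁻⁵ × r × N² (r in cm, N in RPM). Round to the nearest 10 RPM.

Original rotor: r = 35 mm = 3.5 cm
RCF_original = 1.118 × 10⁻⁵ × 3.5 × (67243)² = 1.118 × 10⁻⁵ × 3.5 × 4,521,621,049 ≈ 176,931 × g
Your rotor: r = 69 mm = 6.9 cm
176,931 = 1.118 × 10⁻⁵ × 6.9 × N²
N² = 176,931 / (7.7142 × 10⁻⁵) = 2,293,575,484
N ≈ √2,293,575,484 ≈ 47,891.3

47890 RPM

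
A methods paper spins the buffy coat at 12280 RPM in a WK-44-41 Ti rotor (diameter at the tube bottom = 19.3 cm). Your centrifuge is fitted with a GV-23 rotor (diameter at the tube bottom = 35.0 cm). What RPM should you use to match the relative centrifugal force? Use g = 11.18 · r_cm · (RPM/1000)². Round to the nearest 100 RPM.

9100 RPM

Original rotor: r = 19.3 / 2 = 9.65 cm
RCF = 11.18 × r × (N/1000)²
RCF_original = 11.18 × 9.65 × (12.28)² = 11.18 × 9.65 × 150.7984 ≈ 16,269.2 × g
Your rotor: r = 35.0 / 2 = 17.5 cm
16,269.2 = 11.18 × 17.5 × (N/1000)²
(N/1000)² = 16,269.2 / 195.65 = 83.15461
N = 1000 × √83.15461 ≈ 9,118.9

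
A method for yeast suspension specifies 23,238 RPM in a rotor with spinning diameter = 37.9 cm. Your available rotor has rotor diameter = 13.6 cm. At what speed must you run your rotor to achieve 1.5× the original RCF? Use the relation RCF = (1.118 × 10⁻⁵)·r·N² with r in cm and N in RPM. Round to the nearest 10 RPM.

Original rotor: r = 37.9 / 2 = 18.95 cm
RCF_original = 1.118 × 10⁻⁵ × 18.95 × (23238)² = 1.118 × 10⁻⁵ × 18.95 × 540,004,644 ≈ 114,405.9 × g
Target RCF = 1.5 × 114,405.9 ≈ 171,608.8 × g
Your rotor: r = 13.6 / 2 = 6.8 cm
171,608.8 = 1.118 × 10⁻⁵ × 6.8 × N²
N² = 171,608.8 / (7.6024 × 10⁻⁵) = 2,257,297,695
N ≈ √2,257,297,695 ≈ 47,511.0

47510 RPM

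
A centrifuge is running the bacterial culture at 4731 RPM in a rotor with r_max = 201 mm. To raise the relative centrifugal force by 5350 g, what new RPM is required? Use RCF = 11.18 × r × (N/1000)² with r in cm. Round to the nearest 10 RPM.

6800 RPM

r = 201 mm = 20.1 cm
Current RCF = 11.18 × 20.1 × (4.731)² = 11.18 × 20.1 × 22.382361 ≈ 5,029.7 × g
Target RCF = 5,029.7 + 5,350 = 10,379.7 × g
(N/1000)² = 10,379.7 / 224.718 = 46.18989
N = 1000 × √46.18989 ≈ 6,796.3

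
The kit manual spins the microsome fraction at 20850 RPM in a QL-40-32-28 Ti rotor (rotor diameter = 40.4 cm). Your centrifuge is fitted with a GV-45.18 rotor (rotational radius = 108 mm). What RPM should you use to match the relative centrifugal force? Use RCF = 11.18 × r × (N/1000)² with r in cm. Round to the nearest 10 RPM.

≈ 28510 RPM

Original rotor: r = 40.4 / 2 = 20.2 cm
RCF = 11.18 × r × (N/1000)²
RCF_original = 11.18 × 20.2 × (20.85)² = 11.18 × 20.2 × 434.7225 ≈ 98,176 × g
Your rotor: r = 108 mm = 10.8 cm
98,176 = 11.18 × 10.8 × (N/1000)²
(N/1000)² = 98,176 / 120.744 = 813.0922
N = 1000 × √813.0922 ≈ 28,514.8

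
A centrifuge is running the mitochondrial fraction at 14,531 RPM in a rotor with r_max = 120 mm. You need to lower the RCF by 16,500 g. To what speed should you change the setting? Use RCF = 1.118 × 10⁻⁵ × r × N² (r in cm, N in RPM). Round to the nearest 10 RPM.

r = 120 mm = 12.0 cm
Current RCF = 1.118 × 10⁻⁵ × 12 × (14531)² = 1.118 × 10⁻⁵ × 12 × 211,149,961 ≈ 28,327.9 × g
Target RCF = 28,327.9 − 16,500 = 11,827.9 × g
N² = 11,827.9 / (13.416 × 10⁻⁵) = 88,162,642
N ≈ √88,162,642 ≈ 9,389.5

≈ 9390 RPM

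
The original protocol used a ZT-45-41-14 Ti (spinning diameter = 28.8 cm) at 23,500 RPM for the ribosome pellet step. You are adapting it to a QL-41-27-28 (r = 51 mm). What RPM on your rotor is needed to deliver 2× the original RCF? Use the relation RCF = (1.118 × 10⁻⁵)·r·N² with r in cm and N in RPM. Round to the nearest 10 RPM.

55840 RPM

Original rotor: r = 28.8 / 2 = 14.4 cm
RCF = 1.118 × 10⁻⁵ × r × N²
RCF_original = 1.118 × 10⁻⁵ × 14.4 × (23500)² = 1.118 × 10⁻⁵ × 14.4 × 552,250,000 ≈ 88,907.8 × g
Target RCF = 2 × 88,907.8 ≈ 177,815.6 × g
Your rotor: r = 51 mm = 5.1 cm
177,815.6 = 1.118 × 10⁻⁵ × 5.1 × N²
N² = 177,815.6 / (5.7018 × 10⁻⁵) = 3,118,587,113
N ≈ √3,118,587,113 ≈ 55,844.3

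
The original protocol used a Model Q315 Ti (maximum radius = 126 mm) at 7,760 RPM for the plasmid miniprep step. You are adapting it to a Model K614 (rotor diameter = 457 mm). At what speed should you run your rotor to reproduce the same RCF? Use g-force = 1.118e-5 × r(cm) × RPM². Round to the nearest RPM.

≈ 5762 RPM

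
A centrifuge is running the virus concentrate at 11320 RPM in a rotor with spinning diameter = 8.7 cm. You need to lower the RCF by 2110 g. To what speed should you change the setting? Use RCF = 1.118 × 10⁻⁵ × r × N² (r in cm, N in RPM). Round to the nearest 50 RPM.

≈ 9200 RPM

r = 8.7 / 2 = 4.35 cm
Current RCF = 1.118 × 10⁻⁵ × 4.35 × (11320)² = 1.118 × 10⁻⁵ × 4.35 × 128,142,400 ≈ 6,231.9 × g
Target RCF = 6,231.9 − 2,110 = 4,121.9 × g
N² = 4,121.9 / (4.8633 × 10⁻⁵) = 84,755,207
N ≈ √84,755,207 ≈ 9,206.3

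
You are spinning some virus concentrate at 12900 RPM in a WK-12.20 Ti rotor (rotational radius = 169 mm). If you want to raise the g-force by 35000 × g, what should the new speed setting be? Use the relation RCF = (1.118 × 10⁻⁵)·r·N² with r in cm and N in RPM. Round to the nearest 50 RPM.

r = 169 mm = 16.9 cm
Current RCF = 1.118 × 10⁻⁵ × 16.9 × (12900)² = 1.118 × 10⁻⁵ × 16.9 × 166,410,000 ≈ 31,441.8 × g
Target RCF = 31,441.8 + 35,000 = 66,441.8 × g
N² = 66,441.8 / (18.8942 × 10⁻⁵) = 351,651,830
N ≈ √351,651,830 ≈ 18,752.4

N₂ ≈ 18750 RPM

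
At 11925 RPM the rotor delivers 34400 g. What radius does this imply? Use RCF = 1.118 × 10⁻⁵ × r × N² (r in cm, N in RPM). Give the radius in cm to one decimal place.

RCF = 1.118 × 10⁻⁵ × r × N²
34400 = 1.118 × 10⁻⁵ × r × (11925)²
r = 34400 / (1.118 × 10⁻⁵ × 142,205,625) = 34400 / 1589.859 ≈ 21.637 cm

r ≈ 21.6 cm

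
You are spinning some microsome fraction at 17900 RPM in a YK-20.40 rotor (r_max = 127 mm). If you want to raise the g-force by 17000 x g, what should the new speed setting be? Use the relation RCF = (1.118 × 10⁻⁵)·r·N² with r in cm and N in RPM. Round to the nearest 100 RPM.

r = 127 mm = 12.7 cm
Current RCF = 1.118 × 10⁻⁵ × 12.7 × (17900)² = 1.118 × 10⁻⁵ × 12.7 × 320,410,000 ≈ 45,493.7 × g
Target RCF = 45,493.7 + 17,000 = 62,493.7 × g
N² = 62,493.7 / (14.1986 × 10⁻⁵) = 440,139,873
N ≈ √440,139,873 ≈ 20,979.5

≈ 21000 RPM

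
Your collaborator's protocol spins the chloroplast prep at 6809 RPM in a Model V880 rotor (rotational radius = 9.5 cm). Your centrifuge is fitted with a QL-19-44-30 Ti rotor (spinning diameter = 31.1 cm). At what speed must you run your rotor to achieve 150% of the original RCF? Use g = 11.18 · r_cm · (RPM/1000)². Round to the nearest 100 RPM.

≈ 6500 RPM

RCF = 11.18 × r × (N/1000)²
RCF_original = 11.18 × 9.5 × (6.809)² = 11.18 × 9.5 × 46.362481 ≈ 4,924.2 × g
Target RCF = 1.5 × 4,924.2 ≈ 7,386.3 × g
Your rotor: r = 31.1 / 2 = 15.55 cm
7,386.3 = 11.18 × 15.55 × (N/1000)²
(N/1000)² = 7,386.3 / 173.849 = 42.48687
N = 1000 × √42.48687 ≈ 6,518.2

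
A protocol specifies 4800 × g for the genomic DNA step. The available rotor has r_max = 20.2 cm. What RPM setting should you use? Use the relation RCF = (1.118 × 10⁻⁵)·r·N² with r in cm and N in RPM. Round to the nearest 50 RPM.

RCF = 1.118 × 10⁻⁵ × r × N²
4,800 = 1.118 × 10⁻⁵ × 20.2 × N²
N² = 4,800 / (22.5836 × 10⁻⁵) = 21,254,362
N ≈ √21,254,362 ≈ 4,610.2

N ≈ 4600 RPM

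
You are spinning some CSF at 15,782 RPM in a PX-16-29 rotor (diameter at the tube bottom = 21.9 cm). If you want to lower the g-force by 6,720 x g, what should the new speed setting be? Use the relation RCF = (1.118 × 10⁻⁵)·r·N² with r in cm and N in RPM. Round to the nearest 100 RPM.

r = 21.9 / 2 = 10.95 cm
Current RCF = 1.118 × 10⁻⁵ × 10.95 × (15782)² = 1.118 × 10⁻⁵ × 10.95 × 249,071,524 ≈ 30,491.6 × g
Target RCF = 30,491.6 − 6,720 = 23,771.6 × g
N² = 23,771.6 / (12.2421 × 10⁻⁵) = 194,179,103
N ≈ √194,179,103 ≈ 13,934.8

N₂ ≈ 13900 RPM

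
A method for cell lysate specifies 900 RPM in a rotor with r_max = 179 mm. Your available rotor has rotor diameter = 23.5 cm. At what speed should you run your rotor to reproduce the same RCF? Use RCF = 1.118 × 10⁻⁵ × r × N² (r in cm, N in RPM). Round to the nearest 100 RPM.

≈ 1100 RPM

Original rotor: r = 179 mm = 17.9 cm
RCF = 1.118 × 10⁻⁵ × r × N²
RCF_original = 1.118 × 10⁻⁵ × 17.9 × (900)² = 1.118 × 10⁻⁵ × 17.9 × 810,000 ≈ 162.1 × g
Your rotor: r = 23.5 / 2 = 11.75 cm
162.1 = 1.118 × 10⁻⁵ × 11.75 × N²
N² = 162.1 / (13.1365 × 10⁻⁵) = 1,233,966
N ≈ √1,233,966 ≈ 1,110.8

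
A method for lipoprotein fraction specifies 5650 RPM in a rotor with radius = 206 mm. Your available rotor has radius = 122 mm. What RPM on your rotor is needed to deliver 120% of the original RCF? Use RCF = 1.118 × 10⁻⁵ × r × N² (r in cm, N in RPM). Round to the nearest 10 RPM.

≈ 8040 RPM

Original rotor: r = 206 mm = 20.6 cm
RCF = 1.118 × 10⁻⁵ × r × N²
RCF_original = 1.118 × 10⁻⁵ × 20.6 × (5650)² = 1.118 × 10⁻⁵ × 20.6 × 31,922,500 ≈ 7,352 × g
Target RCF = 1.2 × 7,352 ≈ 8,822.4 × g
Your rotor: r = 122 mm = 12.2 cm
8,822.4 = 1.118 × 10⁻⁵ × 12.2 × N²
N² = 8,822.4 / (13.6396 × 10⁻⁵) = 64,682,249
N ≈ √64,682,249 ≈ 8,042.5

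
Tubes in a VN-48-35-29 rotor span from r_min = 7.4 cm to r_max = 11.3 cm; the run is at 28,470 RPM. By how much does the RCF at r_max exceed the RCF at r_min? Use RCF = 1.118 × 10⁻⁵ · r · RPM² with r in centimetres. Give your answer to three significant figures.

≈ 35300 x g

ΔRCF = 1.118 × 10⁻⁵ × (r_max − r_min) × N² = 1.118 × 10⁻⁵ × 3.9 × 810,540,900 ≈ 35,341.2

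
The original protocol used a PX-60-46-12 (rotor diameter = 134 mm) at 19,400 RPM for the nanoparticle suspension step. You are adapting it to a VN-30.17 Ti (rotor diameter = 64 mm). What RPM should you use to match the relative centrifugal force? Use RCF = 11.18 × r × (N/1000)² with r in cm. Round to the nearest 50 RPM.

Original rotor: r = 134 mm / 2 = 67 mm = 6.7 cm
RCF = 11.18 × r × (N/1000)²
RCF_original = 11.18 × 6.7 × (19.4)² = 11.18 × 6.7 × 376.36 ≈ 28,191.6 × g
Your rotor: r = 64 mm / 2 = 32 mm = 3.2 cm
28,191.6 = 11.18 × 3.2 × (N/1000)²
(N/1000)² = 28,191.6 / 35.776 = 788.0031
N = 1000 × √788.0031 ≈ 28,071.4

≈ 28050 RPM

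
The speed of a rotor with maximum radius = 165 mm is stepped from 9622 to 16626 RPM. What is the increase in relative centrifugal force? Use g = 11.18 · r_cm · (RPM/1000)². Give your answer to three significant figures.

33900 x g

r = 165 mm = 16.5 cm
RCF₁ = 11.18 × 16.5 × (9.622)² = 11.18 × 16.5 × 92.582884 ≈ 17,078.8 × g
RCF₂ = 11.18 × 16.5 × (16.626)² = 11.18 × 16.5 × 276.423876 ≈ 50,991.9 × g
Increase = 50,991.9 − 17,078.8 = 33,913.1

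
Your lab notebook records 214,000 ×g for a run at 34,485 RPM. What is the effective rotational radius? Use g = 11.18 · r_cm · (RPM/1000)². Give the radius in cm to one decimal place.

≈ 16.1 cm

214000 = 11.18 × r × (34.485)²
r = 214000 / (11.18 × 1189.215225) = 214000 / 13295.43 ≈ 16.096 cm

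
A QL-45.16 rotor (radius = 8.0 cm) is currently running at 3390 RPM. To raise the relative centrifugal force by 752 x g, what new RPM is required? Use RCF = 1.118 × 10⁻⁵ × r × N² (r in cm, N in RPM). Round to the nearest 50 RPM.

Current RCF = 1.118 × 10⁻⁵ × 8 × (3390)² = 1.118 × 10⁻⁵ × 8 × 11,492,100 ≈ 1,027.9 × g
Target RCF = 1,027.9 + 752 = 1,779.9 × g
N² = 1,779.9 / (8.944 × 10⁻⁵) = 19,900,492
N ≈ √19,900,492 ≈ 4,461.0

≈ 4450 RPM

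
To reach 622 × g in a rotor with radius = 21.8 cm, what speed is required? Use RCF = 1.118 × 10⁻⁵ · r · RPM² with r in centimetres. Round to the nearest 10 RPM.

N ≈ 1600 RPM

RCF = 1.118 × 10⁻⁵ × r × N²
622 = 1.118 × 10⁻⁵ × 21.8 × N²
N² = 622 / (24.3724 × 10⁻⁵) = 2,552,067
N ≈ √2,552,067 ≈ 1,597.5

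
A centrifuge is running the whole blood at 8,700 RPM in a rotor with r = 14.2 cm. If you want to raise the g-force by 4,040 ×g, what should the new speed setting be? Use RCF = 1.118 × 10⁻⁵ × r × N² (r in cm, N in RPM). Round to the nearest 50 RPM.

Current RCF = 1.118 × 10⁻⁵ × 14.2 × (8700)² = 1.118 × 10⁻⁵ × 14.2 × 75,690,000 ≈ 12,016.2 × g
Target RCF = 12,016.2 + 4,040 = 16,056.2 × g
N² = 16,056.2 / (15.8756 × 10⁻⁵) = 101,137,595
N ≈ √101,137,595 ≈ 10,056.7

N₂ ≈ 10050 RPM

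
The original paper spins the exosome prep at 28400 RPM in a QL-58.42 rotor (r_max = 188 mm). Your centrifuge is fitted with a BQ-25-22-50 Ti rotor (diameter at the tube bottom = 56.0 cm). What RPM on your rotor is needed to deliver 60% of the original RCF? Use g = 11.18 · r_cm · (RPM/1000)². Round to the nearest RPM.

Original rotor: r = 188 mm = 18.8 cm
RCF_original = 11.18 × 18.8 × (28.4)² = 11.18 × 18.8 × 806.56 ≈ 169,526 × g
Target RCF = 0.6 × 169,526 ≈ 101,715.6 × g
Your rotor: r = 56.0 / 2 = 28 cm
101,715.6 = 11.18 × 28 × (N/1000)²
(N/1000)² = 101,715.6 / 313.04 = 324.9284
N = 1000 × √324.9284 ≈ 18,025.8

≈ 18026 RPM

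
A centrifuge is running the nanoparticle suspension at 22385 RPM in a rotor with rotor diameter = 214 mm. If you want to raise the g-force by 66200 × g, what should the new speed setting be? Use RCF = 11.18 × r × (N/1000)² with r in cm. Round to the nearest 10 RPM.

32470 RPM

r = 214 mm / 2 = 107 mm = 10.7 cm
Current RCF = 11.18 × 10.7 × (22.385)² = 11.18 × 10.7 × 501.088225 ≈ 59,943.2 × g
Target RCF = 59,943.2 + 66,200 = 126,143.2 × g
(N/1000)² = 126,143.2 / 119.626 = 1054.48
N = 1000 × √1054.48 ≈ 32,472.8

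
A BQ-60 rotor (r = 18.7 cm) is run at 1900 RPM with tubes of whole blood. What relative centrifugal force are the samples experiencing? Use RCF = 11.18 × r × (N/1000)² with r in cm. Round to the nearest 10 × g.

RCF ≈ 750 × g

RCF = 11.18 × 18.7 × (1.9)² = 11.18 × 18.7 × 3.61 ≈ 754.7 × g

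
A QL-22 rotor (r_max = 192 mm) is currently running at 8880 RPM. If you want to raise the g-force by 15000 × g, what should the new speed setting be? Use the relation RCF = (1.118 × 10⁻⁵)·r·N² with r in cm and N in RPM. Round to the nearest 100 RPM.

N₂ ≈ 12200 RPM

r = 192 mm = 19.2 cm
Current RCF = 1.118 × 10⁻⁵ × 19.2 × (8880)² = 1.118 × 10⁻⁵ × 19.2 × 78,854,400 ≈ 16,926.6 × g
Target RCF = 16,926.6 + 15,000 = 31,926.6 × g
N² = 31,926.6 / (21.4656 × 10⁻⁵) = 148,733,788
N ≈ √148,733,788 ≈ 12,195.6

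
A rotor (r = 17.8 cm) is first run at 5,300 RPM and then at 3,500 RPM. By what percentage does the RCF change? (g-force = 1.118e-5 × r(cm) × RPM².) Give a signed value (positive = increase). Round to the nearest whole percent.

RCF ∝ N², so the ratio is (3500/5300)² = (0.660377)² = 0.4361.
Change = 0.4361 − 1 = -0.5639 → -56.4%.

-56%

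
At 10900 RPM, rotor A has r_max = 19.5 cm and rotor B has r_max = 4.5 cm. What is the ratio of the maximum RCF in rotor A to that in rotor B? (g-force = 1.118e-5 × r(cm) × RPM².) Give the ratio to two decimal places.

At fixed N, RCF ∝ r, so RCF_A/RCF_B = r_A/r_B = 19.5 / 4.5 = 4.3333.

4.33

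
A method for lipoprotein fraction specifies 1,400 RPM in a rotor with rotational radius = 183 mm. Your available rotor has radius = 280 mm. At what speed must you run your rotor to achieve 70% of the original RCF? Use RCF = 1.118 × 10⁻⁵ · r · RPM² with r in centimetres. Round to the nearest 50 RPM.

950 RPM

Original rotor: r = 183 mm = 18.3 cm
RCF = 1.118 × 10⁻⁵ × r × N²
RCF_original = 1.118 × 10⁻⁵ × 18.3 × (1400)² = 1.118 × 10⁻⁵ × 18.3 × 1,960,000 ≈ 401 × g
Target RCF = 0.7 × 401 ≈ 280.7 × g
Your rotor: r = 280 mm = 28.0 cm
280.7 = 1.118 × 10⁻⁵ × 28 × N²
N² = 280.7 / (31.304 × 10⁻⁵) = 896,691
N ≈ √896,691 ≈ 946.9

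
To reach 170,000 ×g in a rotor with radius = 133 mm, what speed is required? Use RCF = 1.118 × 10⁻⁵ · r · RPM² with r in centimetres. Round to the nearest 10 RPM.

r = 133 mm = 13.3 cm
RCF = 1.118 × 10⁻⁵ × r × N²
170,000 = 1.118 × 10⁻⁵ × 13.3 × N²
N² = 170,000 / (14.8694 × 10⁻⁵) = 1,143,287,557
N ≈ √1,143,287,557 ≈ 33,812.5

33810 RPM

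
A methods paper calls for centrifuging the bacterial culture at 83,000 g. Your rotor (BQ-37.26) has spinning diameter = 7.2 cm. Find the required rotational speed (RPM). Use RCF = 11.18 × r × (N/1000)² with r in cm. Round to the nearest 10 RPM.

N ≈ 45410 RPM

r = 7.2 / 2 = 3.6 cm
83,000 = 11.18 × 3.6 × (N/1000)²
(N/1000)² = 83,000 / 40.248 = 2062.214
N = 1000 × √2062.214 ≈ 45,411.6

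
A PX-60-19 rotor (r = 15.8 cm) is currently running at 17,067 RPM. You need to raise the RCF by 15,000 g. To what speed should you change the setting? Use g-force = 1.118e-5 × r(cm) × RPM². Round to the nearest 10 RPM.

N₂ ≈ 19400 RPM

Current RCF = 1.118 × 10⁻⁵ × 15.8 × (17067)² = 1.118 × 10⁻⁵ × 15.8 × 291,282,489 ≈ 51,453.3 × g
Target RCF = 51,453.3 + 15,000 = 66,453.3 × g
N² = 66,453.3 / (17.6644 × 10⁻⁵) = 376,199,022
N ≈ √376,199,022 ≈ 19,395.9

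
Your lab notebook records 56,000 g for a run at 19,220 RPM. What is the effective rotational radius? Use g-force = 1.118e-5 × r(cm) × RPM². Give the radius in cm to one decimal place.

≈ 13.6 cm

RCF = 1.118 × 10⁻⁵ × r × N²
56000 = 1.118 × 10⁻⁵ × r × (19220)²
r = 56000 / (1.118 × 10⁻⁵ × 369,408,400) = 56000 / 4129.986 ≈ 13.559 cm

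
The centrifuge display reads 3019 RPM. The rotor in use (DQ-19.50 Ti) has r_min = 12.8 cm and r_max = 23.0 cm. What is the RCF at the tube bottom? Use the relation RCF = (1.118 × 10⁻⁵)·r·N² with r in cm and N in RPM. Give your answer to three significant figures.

Use r_max = 23.0 cm.
RCF = 1.118 × 10⁻⁵ × r × N²
RCF = 1.118 × 10⁻⁵ × 23 × (3019)² = 1.118 × 10⁻⁵ × 23 × 9,114,361 ≈ 2,343.7 × g

≈ 2340 × g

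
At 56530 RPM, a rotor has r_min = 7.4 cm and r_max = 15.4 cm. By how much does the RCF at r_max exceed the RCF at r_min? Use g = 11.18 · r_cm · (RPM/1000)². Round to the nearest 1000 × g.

ΔRCF = 11.18 × (r_max − r_min) × (N/1000)² = 11.18 × 8.0 × 3,195.6409 ≈ 285,818.1

≈ 286000 g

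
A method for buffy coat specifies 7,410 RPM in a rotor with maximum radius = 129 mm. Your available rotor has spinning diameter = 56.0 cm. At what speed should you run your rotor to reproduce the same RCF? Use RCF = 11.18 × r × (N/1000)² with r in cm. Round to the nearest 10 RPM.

Original rotor: r = 129 mm = 12.9 cm
RCF_original = 11.18 × 12.9 × (7.41)² = 11.18 × 12.9 × 54.9081 ≈ 7,919 × g
Your rotor: r = 56.0 / 2 = 28 cm
7,919 = 11.18 × 28 × (N/1000)²
(N/1000)² = 7,919 / 313.04 = 25.29709
N = 1000 × √25.29709 ≈ 5,029.6

5030 RPM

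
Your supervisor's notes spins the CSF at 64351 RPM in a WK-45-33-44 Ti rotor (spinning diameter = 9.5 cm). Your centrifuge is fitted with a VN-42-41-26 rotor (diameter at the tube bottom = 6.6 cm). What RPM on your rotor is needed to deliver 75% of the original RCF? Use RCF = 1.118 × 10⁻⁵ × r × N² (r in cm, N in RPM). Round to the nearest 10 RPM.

66860 RPM

Original rotor: r = 9.5 / 2 = 4.75 cm
RCF_original = 1.118 × 10⁻⁵ × 4.75 × (64351)² = 1.118 × 10⁻⁵ × 4.75 × 4,141,051,201 ≈ 219,910.5 × g
Target RCF = 0.75 × 219,910.5 ≈ 164,932.9 × g
Your rotor: r = 6.6 / 2 = 3.3 cm
164,932.9 = 1.118 × 10⁻⁵ × 3.3 × N²
N² = 164,932.9 / (3.6894 × 10⁻⁵) = 4,470,453,190
N ≈ √4,470,453,190 ≈ 66,861.4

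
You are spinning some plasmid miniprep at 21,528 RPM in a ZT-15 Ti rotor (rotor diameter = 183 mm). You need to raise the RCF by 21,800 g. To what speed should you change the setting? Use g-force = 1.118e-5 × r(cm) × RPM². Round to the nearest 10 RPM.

r = 183 mm / 2 = 91.5 mm = 9.15 cm
Current RCF = 1.118 × 10⁻⁵ × 9.15 × (21528)² = 1.118 × 10⁻⁵ × 9.15 × 463,454,784 ≈ 47,410 × g
Target RCF = 47,410 + 21,800 = 69,210 × g
N² = 69,210 / (10.2297 × 10⁻⁵) = 676,559,430
N ≈ √676,559,430 ≈ 26,010.8

N₂ ≈ 26010 RPM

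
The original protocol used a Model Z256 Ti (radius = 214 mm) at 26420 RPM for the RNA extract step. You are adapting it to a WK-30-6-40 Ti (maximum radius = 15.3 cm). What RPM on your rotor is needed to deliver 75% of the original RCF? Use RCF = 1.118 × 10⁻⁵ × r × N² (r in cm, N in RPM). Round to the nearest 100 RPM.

Original rotor: r = 214 mm = 21.4 cm
RCF_original = 1.118 × 10⁻⁵ × 21.4 × (26420)² = 1.118 × 10⁻⁵ × 21.4 × 698,016,400 ≈ 167,001.8 × g
Target RCF = 0.75 × 167,001.8 ≈ 125,251.3 × g
125,251.3 = 1.118 × 10⁻⁵ × 15.3 × N²
N² = 125,251.3 / (17.1054 × 10⁻⁵) = 732,232,511
N ≈ √732,232,511 ≈ 27,059.8

27100 RPM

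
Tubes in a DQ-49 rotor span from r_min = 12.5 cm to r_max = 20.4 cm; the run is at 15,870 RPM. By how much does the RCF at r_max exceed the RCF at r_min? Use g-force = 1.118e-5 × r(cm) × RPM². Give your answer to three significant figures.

ΔRCF ≈ 22200 x g

RCF_max = 1.118 × 10⁻⁵ × 20.4 × (15870)² = 1.118 × 10⁻⁵ × 20.4 × 251,856,900 ≈ 57,441.5 × g
RCF_min = 1.118 × 10⁻⁵ × 12.5 × (15870)² = 1.118 × 10⁻⁵ × 12.5 × 251,856,900 ≈ 35,197 × g
ΔRCF = 57,441.5 − 35,197 = 22,244.5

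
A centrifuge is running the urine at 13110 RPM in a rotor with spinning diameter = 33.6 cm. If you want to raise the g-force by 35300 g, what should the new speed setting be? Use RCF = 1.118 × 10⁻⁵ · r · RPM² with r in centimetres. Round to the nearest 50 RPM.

r = 33.6 / 2 = 16.8 cm
Current RCF = 1.118 × 10⁻⁵ × 16.8 × (13110)² = 1.118 × 10⁻⁵ × 16.8 × 171,872,100 ≈ 32,281.7 × g
Target RCF = 32,281.7 + 35,300 = 67,581.7 × g
N² = 67,581.7 / (18.7824 × 10⁻⁵) = 359,813,975
N ≈ √359,813,975 ≈ 18,968.8

N₂ ≈ 18950 RPM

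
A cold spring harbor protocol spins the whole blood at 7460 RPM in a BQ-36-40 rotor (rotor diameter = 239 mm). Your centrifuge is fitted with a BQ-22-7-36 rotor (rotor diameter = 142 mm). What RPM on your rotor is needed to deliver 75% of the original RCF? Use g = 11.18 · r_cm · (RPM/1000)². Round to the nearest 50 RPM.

≈ 8400 RPM

Original rotor: r = 239 mm / 2 = 119.5 mm = 11.95 cm
RCF_original = 11.18 × 11.95 × (7.46)² = 11.18 × 11.95 × 55.6516 ≈ 7,435.1 × g
Target RCF = 0.75 × 7,435.1 ≈ 5,576.3 × g
Your rotor: r = 142 mm / 2 = 71 mm = 7.1 cm
5,576.3 = 11.18 × 7.1 × (N/1000)²
(N/1000)² = 5,576.3 / 79.378 = 70.24994
N = 1000 × √70.24994 ≈ 8,381.5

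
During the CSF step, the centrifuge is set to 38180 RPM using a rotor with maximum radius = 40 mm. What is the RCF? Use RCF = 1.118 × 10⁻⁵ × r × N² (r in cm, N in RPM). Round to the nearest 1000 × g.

≈ 65000 ×g

r = 40 mm = 4.0 cm
RCF = 1.118 × 10⁻⁵ × r × N²
RCF = 1.118 × 10⁻⁵ × 4 × (38180)² = 1.118 × 10⁻⁵ × 4 × 1,457,712,400 ≈ 65,188.9 × g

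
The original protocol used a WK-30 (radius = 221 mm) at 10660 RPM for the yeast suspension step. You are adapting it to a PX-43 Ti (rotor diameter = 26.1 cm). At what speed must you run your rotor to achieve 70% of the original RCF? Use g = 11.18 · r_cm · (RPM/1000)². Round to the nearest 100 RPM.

Original rotor: r = 221 mm = 22.1 cm
RCF_original = 11.18 × 22.1 × (10.66)² = 11.18 × 22.1 × 113.6356 ≈ 28,076.9 × g
Target RCF = 0.7 × 28,076.9 ≈ 19,653.8 × g
Your rotor: r = 26.1 / 2 = 13.05 cm
19,653.8 = 11.18 × 13.05 × (N/1000)²
(N/1000)² = 19,653.8 / 145.899 = 134.7083
N = 1000 × √134.7083 ≈ 11,606.4

≈ 11600 RPM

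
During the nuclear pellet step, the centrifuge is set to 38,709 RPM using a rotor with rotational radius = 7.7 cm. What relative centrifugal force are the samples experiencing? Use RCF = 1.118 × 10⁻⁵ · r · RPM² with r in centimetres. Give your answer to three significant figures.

≈ 129000 x g

RCF = 1.118 × 10⁻⁵ × 7.7 × (38709)² = 1.118 × 10⁻⁵ × 7.7 × 1,498,386,681 ≈ 128,990.1 × g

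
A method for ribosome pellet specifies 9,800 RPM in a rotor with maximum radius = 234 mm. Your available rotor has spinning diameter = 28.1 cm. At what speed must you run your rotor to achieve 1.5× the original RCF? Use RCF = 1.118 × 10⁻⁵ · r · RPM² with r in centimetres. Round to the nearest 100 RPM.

15500 RPM

Original rotor: r = 234 mm = 23.4 cm
RCF_original = 1.118 × 10⁻⁵ × 23.4 × (9800)² = 1.118 × 10⁻⁵ × 23.4 × 96,040,000 ≈ 25,125.2 × g
Target RCF = 1.5 × 25,125.2 ≈ 37,687.8 × g
Your rotor: r = 28.1 / 2 = 14.05 cm
37,687.8 = 1.118 × 10⁻⁵ × 14.05 × N²
N² = 37,687.8 / (15.7079 × 10⁻⁵) = 239,928,953
N ≈ √239,928,953 ≈ 15,489.6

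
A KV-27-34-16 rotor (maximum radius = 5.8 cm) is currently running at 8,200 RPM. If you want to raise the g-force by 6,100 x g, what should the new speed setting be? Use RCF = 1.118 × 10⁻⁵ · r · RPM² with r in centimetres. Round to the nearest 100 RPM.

Current RCF = 1.118 × 10⁻⁵ × 5.8 × (8200)² = 1.118 × 10⁻⁵ × 5.8 × 67,240,000 ≈ 4,360.1 × g
Target RCF = 4,360.1 + 6,100 = 10,460.1 × g
N² = 10,460.1 / (6.4844 × 10⁻⁵) = 161,311,764
N ≈ √161,311,764 ≈ 12,700.9

N₂ ≈ 12700 RPM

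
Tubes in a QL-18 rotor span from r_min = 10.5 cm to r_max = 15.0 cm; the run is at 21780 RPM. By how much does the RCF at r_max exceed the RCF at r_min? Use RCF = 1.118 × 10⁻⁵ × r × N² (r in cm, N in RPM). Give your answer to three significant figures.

RCF_max = 1.118 × 10⁻⁵ × 15 × (21780)² = 1.118 × 10⁻⁵ × 15 × 474,368,400 ≈ 79,551.6 × g
RCF_min = 1.118 × 10⁻⁵ × 10.5 × (21780)² = 1.118 × 10⁻⁵ × 10.5 × 474,368,400 ≈ 55,686.1 × g
ΔRCF = 79,551.6 − 55,686.1 = 23,865.5

23900 g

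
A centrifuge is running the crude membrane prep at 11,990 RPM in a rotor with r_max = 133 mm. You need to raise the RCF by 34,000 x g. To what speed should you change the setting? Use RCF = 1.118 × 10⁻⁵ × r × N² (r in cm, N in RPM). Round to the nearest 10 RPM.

19300 RPM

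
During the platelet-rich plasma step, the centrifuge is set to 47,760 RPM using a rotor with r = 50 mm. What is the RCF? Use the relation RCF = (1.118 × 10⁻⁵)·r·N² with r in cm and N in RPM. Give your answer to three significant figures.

r = 50 mm = 5.0 cm
RCF = 1.118 × 10⁻⁵ × 5 × (47760)² = 1.118 × 10⁻⁵ × 5 × 2,281,017,600 ≈ 127,508.9 × g

≈ 128000 g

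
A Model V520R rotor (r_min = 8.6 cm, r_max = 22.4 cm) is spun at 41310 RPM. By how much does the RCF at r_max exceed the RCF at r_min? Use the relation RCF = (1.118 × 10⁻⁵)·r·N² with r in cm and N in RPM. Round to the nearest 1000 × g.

≈ 263000 ×g

RCF_max = 1.118 × 10⁻⁵ × 22.4 × (41310)² = 1.118 × 10⁻⁵ × 22.4 × 1,706,516,100 ≈ 427,366.2 × g
RCF_min = 1.118 × 10⁻⁵ × 8.6 × (41310)² = 1.118 × 10⁻⁵ × 8.6 × 1,706,516,100 ≈ 164,078.1 × g
ΔRCF = 427,366.2 − 164,078.1 = 263,288.1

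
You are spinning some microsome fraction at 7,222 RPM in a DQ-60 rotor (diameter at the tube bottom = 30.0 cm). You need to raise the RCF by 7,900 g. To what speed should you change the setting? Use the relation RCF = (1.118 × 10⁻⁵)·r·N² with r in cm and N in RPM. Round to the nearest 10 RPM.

9960 RPM

r = 30.0 / 2 = 15 cm
Current RCF = 1.118 × 10⁻⁵ × 15 × (7222)² = 1.118 × 10⁻⁵ × 15 × 52,157,284 ≈ 8,746.8 × g
Target RCF = 8,746.8 + 7,900 = 16,646.8 × g
N² = 16,646.8 / (16.77 × 10⁻⁵) = 99,265,355
N ≈ √99,265,355 ≈ 9,963.2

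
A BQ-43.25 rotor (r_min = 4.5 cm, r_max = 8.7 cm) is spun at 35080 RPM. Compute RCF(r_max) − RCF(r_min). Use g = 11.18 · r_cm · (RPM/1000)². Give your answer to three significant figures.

ΔRCF ≈ 57800 x g

RCF_max = 11.18 × 8.7 × (35.08)² = 11.18 × 8.7 × 1,230.6064 ≈ 119,696.2 × g
RCF_min = 11.18 × 4.5 × (35.08)² = 11.18 × 4.5 × 1,230.6064 ≈ 61,911.8 × g
ΔRCF = 119,696.2 − 61,911.8 = 57,784.4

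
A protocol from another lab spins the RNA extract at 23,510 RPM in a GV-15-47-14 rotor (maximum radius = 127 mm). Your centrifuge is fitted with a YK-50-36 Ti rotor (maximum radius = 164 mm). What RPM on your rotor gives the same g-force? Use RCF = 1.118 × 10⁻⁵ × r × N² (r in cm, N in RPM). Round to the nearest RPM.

≈ 20689 RPM

Original rotor: r = 127 mm = 12.7 cm
RCF_original = 1.118 × 10⁻⁵ × 12.7 × (23510)² = 1.118 × 10⁻⁵ × 12.7 × 552,720,100 ≈ 78,478.5 × g
Your rotor: r = 164 mm = 16.4 cm
78,478.5 = 1.118 × 10⁻⁵ × 16.4 × N²
N² = 78,478.5 / (18.3352 × 10⁻⁵) = 428,020,965
N ≈ √428,020,965 ≈ 20,688.7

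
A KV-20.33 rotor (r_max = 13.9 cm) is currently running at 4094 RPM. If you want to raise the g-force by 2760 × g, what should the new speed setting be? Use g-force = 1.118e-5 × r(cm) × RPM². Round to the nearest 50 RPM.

Current RCF = 1.118 × 10⁻⁵ × 13.9 × (4094)² = 1.118 × 10⁻⁵ × 13.9 × 16,760,836 ≈ 2,604.7 × g
Target RCF = 2,604.7 + 2,760 = 5,364.7 × g
N² = 5,364.7 / (15.5402 × 10⁻⁵) = 34,521,435
N ≈ √34,521,435 ≈ 5,875.5

5900 RPM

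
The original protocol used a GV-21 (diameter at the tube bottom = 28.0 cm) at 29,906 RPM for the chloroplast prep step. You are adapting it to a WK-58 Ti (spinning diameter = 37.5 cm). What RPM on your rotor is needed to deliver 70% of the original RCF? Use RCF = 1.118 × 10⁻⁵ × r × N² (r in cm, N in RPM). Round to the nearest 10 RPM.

Original rotor: r = 28.0 / 2 = 14 cm
RCF_original = 1.118 × 10⁻⁵ × 14 × (29906)² = 1.118 × 10⁻⁵ × 14 × 894,368,836 ≈ 139,986.6 × g
Target RCF = 0.7 × 139,986.6 ≈ 97,990.6 × g
Your rotor: r = 37.5 / 2 = 18.75 cm
97,990.6 = 1.118 × 10⁻⁵ × 18.75 × N²
N² = 97,990.6 / (20.9625 × 10⁻⁵) = 467,456,649
N ≈ √467,456,649 ≈ 21,620.7

≈ 21620 RPM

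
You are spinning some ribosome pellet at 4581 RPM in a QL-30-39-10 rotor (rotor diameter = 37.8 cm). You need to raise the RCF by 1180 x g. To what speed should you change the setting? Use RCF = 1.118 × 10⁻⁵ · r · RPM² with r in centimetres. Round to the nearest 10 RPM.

N₂ ≈ 5150 RPM

r = 37.8 / 2 = 18.9 cm
Current RCF = 1.118 × 10⁻⁵ × 18.9 × (4581)² = 1.118 × 10⁻⁵ × 18.9 × 20,985,561 ≈ 4,434.3 × g
Target RCF = 4,434.3 + 1,180 = 5,614.3 × g
N² = 5,614.3 / (21.1302 × 10⁻⁵) = 26,570,028
N ≈ √26,570,028 ≈ 5,154.6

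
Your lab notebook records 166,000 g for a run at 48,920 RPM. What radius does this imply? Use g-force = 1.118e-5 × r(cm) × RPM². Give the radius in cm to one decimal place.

166000 = 1.118 × 10⁻⁵ × r × (48920)²
r = 166000 / (1.118 × 10⁻⁵ × 2,393,166,400) = 166000 / 26755.6 ≈ 6.204 cm

6.2 cm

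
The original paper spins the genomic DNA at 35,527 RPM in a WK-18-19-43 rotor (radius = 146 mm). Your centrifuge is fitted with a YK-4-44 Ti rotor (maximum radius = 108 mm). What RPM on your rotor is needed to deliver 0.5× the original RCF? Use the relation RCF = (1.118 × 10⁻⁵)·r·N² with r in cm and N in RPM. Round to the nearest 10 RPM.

Original rotor: r = 146 mm = 14.6 cm
RCF_original = 1.118 × 10⁻⁵ × 14.6 × (35527)² = 1.118 × 10⁻⁵ × 14.6 × 1,262,167,729 ≈ 206,021.1 × g
Target RCF = 0.5 × 206,021.1 ≈ 103,010.6 × g
Your rotor: r = 108 mm = 10.8 cm
103,010.6 = 1.118 × 10⁻⁵ × 10.8 × N²
N² = 103,010.6 / (12.0744 × 10⁻⁵) = 853,132,247
N ≈ √853,132,247 ≈ 29,208.4

29210 RPM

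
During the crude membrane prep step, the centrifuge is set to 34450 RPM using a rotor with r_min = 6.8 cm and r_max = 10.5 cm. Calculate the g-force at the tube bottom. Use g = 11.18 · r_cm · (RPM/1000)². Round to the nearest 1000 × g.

139000 g

Use r_max = 10.5 cm.
RCF = 11.18 × 10.5 × (34.45)² = 11.18 × 10.5 × 1,186.8025 ≈ 139,318.7 × g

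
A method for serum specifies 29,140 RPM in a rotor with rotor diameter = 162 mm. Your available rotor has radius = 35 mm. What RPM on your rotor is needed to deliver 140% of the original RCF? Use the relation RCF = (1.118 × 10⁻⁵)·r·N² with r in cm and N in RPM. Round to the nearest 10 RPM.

Original rotor: r = 162 mm / 2 = 81 mm = 8.1 cm
RCF = 1.118 × 10⁻⁵ × r × N²
RCF_original = 1.118 × 10⁻⁵ × 8.1 × (29140)² = 1.118 × 10⁻⁵ × 8.1 × 849,139,600 ≈ 76,896.4 × g
Target RCF = 1.4 × 76,896.4 ≈ 107,655 × g
Your rotor: r = 35 mm = 3.5 cm
107,655 = 1.118 × 10⁻⁵ × 3.5 × N²
N² = 107,655 / (3.913 × 10⁻⁵) = 2,751,213,902
N ≈ √2,751,213,902 ≈ 52,452.0

≈ 52450 RPM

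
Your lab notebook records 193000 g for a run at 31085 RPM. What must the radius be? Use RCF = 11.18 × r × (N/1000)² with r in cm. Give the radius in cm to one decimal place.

17.9 cm

RCF = 11.18 × r × (N/1000)²
193000 = 11.18 × r × (31.085)²
r = 193000 / (11.18 × 966.277225) = 193000 / 10802.98 ≈ 17.865 cm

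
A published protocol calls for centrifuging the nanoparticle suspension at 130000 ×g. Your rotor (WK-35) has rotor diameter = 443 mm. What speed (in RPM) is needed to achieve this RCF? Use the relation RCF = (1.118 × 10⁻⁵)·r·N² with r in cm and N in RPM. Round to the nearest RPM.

≈ 22912 RPM

r = 443 mm / 2 = 221.5 mm = 22.15 cm
RCF = 1.118 × 10⁻⁵ × r × N²
130,000 = 1.118 × 10⁻⁵ × 22.15 × N²
N² = 130,000 / (24.7637 × 10⁻⁵) = 524,961,940
N ≈ √524,961,940 ≈ 22,912.0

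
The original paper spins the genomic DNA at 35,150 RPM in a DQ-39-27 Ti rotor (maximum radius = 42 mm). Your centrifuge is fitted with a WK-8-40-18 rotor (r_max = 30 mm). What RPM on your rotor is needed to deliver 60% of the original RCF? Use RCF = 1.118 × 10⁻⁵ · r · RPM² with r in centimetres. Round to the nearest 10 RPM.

≈ 32220 RPM

Original rotor: r = 42 mm = 4.2 cm
RCF_original = 1.118 × 10⁻⁵ × 4.2 × (35150)² = 1.118 × 10⁻⁵ × 4.2 × 1,235,522,500 ≈ 58,015.2 × g
Target RCF = 0.6 × 58,015.2 ≈ 34,809.1 × g
Your rotor: r = 30 mm = 3.0 cm
34,809.1 = 1.118 × 10⁻⁵ × 3 × N²
N² = 34,809.1 / (3.354 × 10⁻⁵) = 1,037,838,402
N ≈ √1,037,838,402 ≈ 32,215.5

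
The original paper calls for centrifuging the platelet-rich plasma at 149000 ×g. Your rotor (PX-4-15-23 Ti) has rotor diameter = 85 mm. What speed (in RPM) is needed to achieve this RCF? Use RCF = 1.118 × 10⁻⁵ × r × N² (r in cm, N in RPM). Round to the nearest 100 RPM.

r = 85 mm / 2 = 42.5 mm = 4.25 cm
RCF = 1.118 × 10⁻⁵ × r × N²
149,000 = 1.118 × 10⁻⁵ × 4.25 × N²
N² = 149,000 / (4.7515 × 10⁻⁵) = 3,135,851,836
N ≈ √3,135,851,836 ≈ 55,998.7

56000 RPM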